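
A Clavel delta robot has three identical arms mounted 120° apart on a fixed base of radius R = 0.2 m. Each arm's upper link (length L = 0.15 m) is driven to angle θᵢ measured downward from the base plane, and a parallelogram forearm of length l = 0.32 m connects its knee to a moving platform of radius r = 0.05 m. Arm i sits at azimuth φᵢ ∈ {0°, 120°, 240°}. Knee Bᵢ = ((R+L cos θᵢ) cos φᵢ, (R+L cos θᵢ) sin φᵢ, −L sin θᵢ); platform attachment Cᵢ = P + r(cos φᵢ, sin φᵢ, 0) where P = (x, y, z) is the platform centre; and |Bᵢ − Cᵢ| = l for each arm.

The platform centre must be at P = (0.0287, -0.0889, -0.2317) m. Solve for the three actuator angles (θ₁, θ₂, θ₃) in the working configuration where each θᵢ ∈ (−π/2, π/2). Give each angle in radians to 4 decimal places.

θ₁ = 0.4364, θ₂ = 1.1346, θ₃ = 0.1740

rotate P by −φ1: (0.0287, -0.0889, -0.2317)
  A=0.1213, B=-0.2317, C=(l²−L²−A²−y'²−z²)/(2L)=0.0120
  √(A²+B²)=0.2615;  θ1 = -1.0885+1.5249 ≈ 0.4364
arm 2 (φ=120.0°): x'=-0.0913, y'=0.0196
  e−x'=0.2413;  (l²−L²−(e−x')²−y'²−z²)/2L = -0.1080
  θ2 = atan2(B,A) + arccos(C/0.3346) = 1.1346
rotate P by −φ3: (0.0626, 0.0693, -0.2317)
  e−x'=0.0874;  (l²−L²−(e−x')²−y'²−z²)/2L = 0.0459
  √(A²+B²)=0.2476;  θ3 = -1.2102+1.3842 ≈ 0.1740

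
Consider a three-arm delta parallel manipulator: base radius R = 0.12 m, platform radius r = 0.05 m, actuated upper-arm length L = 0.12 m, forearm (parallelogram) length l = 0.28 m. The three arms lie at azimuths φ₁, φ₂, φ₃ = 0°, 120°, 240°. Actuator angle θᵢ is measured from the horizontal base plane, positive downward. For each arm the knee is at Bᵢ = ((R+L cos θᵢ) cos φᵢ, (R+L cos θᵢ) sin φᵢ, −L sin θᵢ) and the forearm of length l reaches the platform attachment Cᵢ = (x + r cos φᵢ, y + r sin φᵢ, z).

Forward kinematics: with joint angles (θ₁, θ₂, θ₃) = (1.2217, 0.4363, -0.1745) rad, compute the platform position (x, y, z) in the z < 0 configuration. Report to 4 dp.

(-0.1363, -0.0525, -0.2330)

S1 = (0.1110·cos0.0°, 0.1110·sin0.0°, -0.1128) = (0.1110, 0.0000, -0.1128)
φ2=120.0°: virtual centre (-0.0894, 0.1548, -0.0507), radius l
arm 3 at φ=240.0°: ρ3 = 0.1882;  S3 = (-0.0941, -0.1630, 0.0208)
|S₂|²−|S₁|² = 0.0095;  |S₃|²−|S₁|² = 0.0108
linear system: -0.4009x+0.3096y = 0.0095−0.1241z; -0.4103x+-0.3259y = 0.0108−0.2672z
det = 0.2577;  x = -0.0250+0.4780z,  y = -0.0017+0.2181z
into |P−S₁|² = l²: 1.2761z² + 0.0947z + -0.0472 = 0;  Δ = 0.2498;  z = -0.2330 or 0.1587 → z<0 root = -0.2330
x = -0.1363, y = -0.0525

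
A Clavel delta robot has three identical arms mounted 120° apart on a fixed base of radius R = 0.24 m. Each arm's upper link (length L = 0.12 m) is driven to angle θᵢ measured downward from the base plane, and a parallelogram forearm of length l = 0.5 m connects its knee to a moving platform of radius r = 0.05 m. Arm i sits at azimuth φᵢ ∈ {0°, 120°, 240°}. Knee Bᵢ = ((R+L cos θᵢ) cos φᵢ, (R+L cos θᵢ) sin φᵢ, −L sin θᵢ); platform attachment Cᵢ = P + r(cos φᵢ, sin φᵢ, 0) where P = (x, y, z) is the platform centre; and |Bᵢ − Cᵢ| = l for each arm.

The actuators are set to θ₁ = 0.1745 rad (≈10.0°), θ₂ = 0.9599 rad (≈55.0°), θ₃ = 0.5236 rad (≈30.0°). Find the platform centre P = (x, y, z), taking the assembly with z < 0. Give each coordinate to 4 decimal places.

O1 = (0.3082·cos0.0°, 0.3082·sin0.0°, -0.0208) = (0.3082, 0.0000, -0.0208)
arm 2 at φ=120.0°: (R−r)+L cos θ2 = 0.2588;  O2 = (-0.1294, 0.2242, -0.0983)
φ3=240.0°: virtual centre (-0.1470, -0.2545, -0.0600), radius l
|O₂|²−|O₁|² = -0.0188;  |O₃|²−|O₁|² = -0.0054
[-0.8752 0.4483 -0.1549]·P = -0.0188;  [-0.9103 -0.5091 -0.0783]·P = -0.0054
det = 0.8536;  x = 0.0140+-0.1335z,  y = -0.0144+0.0849z
sphere 1 gives Az²+Bz+C=0 with A=1.0250, B=0.1178, C=-0.1628;  B²−4AC=0.6815;  roots -0.4601, 0.3452;  negative root z = -0.4601
x = 0.0755, y = -0.0535

(0.0755, -0.0535, -0.4601)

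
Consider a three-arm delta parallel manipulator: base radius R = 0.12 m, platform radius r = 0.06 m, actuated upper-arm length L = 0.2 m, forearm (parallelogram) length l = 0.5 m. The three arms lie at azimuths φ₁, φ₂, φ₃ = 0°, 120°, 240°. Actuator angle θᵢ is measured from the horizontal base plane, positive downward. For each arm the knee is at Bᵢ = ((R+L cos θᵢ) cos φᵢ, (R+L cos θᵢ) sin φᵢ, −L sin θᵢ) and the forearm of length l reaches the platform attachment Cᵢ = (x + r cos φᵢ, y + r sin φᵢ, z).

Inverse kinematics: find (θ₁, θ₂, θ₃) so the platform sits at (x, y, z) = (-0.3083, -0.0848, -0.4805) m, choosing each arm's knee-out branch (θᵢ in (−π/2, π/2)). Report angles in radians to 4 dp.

θ₁ = 1.3964, θ₂ = 0.6109, θ₃ = 0.1746

rotate P by −φ1: (-0.3083, -0.0848, -0.4805)
  A cos θ + B sin θ = C:  0.3683·cos θ + -0.4805·sin θ = -0.4093
  γ=atan2(-0.4805,0.3683)=-0.9168;  ψ=arccos(-0.6761)=2.3132;  θ1=γ+ψ≈1.3964
φ2=120.0° → target in arm frame (0.0807, 0.3094)
  e−x'=-0.0207;  (l²−L²−(e−x')²−y'²−z²)/2L = -0.2926
  θ2 = atan2(B,A) + arccos(C/0.4809) = 0.6109
rotate P by −φ3: (0.2276, -0.2246, -0.4805)
  A=-0.1676, B=-0.4805, C=(l²−L²−A²−y'²−z²)/(2L)=-0.2485
  θ3 = atan2(B,A) + arccos(C/0.5089) = 0.1746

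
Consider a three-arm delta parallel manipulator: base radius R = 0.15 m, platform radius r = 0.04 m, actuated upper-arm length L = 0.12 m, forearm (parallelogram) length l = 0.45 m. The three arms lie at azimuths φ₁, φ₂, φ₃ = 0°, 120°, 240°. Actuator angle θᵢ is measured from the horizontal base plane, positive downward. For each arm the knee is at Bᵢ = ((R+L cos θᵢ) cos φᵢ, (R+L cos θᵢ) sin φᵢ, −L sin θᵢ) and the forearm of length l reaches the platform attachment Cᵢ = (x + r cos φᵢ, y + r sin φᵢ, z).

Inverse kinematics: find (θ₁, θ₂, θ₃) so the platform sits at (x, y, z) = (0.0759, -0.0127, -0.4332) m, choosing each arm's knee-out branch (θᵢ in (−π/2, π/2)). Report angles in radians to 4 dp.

arm 1 (φ=0.0°): x'=0.0759, y'=-0.0127
  A=0.0341, B=-0.4332, C=(l²−L²−A²−y'²−z²)/(2L)=-0.0037
  γ=atan2(-0.4332,0.0341)=-1.4922;  ψ=arccos(-0.0085)=1.5793;  θ1=γ+ψ≈0.0871
rotate P by −φ2: (-0.0489, -0.0594, -0.4332)
  e−x'=0.1589;  (l²−L²−(e−x')²−y'²−z²)/2L = -0.1181
  √(A²+B²)=0.4614;  θ2 = -1.2191+1.8297 ≈ 0.6106
rotate P by −φ3: (-0.0270, 0.0721, -0.4332)
  A cos θ + B sin θ = C:  0.1370·cos θ + -0.4332·sin θ = -0.0980
  θ3 = atan2(B,A) + arccos(C/0.4543) = 0.5235

θ₁ = 0.0871, θ₂ = 0.6106, θ₃ = 0.5235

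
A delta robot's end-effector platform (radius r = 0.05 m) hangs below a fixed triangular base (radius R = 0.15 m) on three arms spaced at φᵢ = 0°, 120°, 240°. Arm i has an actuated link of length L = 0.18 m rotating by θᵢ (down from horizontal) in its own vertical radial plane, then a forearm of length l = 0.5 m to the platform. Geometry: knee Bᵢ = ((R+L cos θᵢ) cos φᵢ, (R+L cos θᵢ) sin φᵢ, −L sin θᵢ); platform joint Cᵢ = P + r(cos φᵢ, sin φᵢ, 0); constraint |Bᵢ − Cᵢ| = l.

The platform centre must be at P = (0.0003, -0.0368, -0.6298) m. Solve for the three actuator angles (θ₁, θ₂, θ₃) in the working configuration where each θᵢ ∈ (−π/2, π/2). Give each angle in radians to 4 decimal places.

θ₁ = 1.1347, θ₂ = 1.2218, θ₃ = 1.0472

φ1=0.0° → target in arm frame (0.0003, -0.0368)
  A=0.0997, B=-0.6298, C=(l²−L²−A²−y'²−z²)/(2L)=-0.5287
  √(A²+B²)=0.6376;  θ1 = -1.4138+2.5485 ≈ 1.1347
arm 2 (φ=120.0°): x'=-0.0320, y'=0.0181
  A cos θ + B sin θ = C:  0.1320·cos θ + -0.6298·sin θ = -0.5467
  √(A²+B²)=0.6435;  θ2 = -1.3642+2.5860 ≈ 1.2218
rotate P by −φ3: (0.0317, 0.0187, -0.6298)
  e−x'=0.0683;  (l²−L²−(e−x')²−y'²−z²)/2L = -0.5113
  γ=atan2(-0.6298,0.0683)=-1.4628;  ψ=arccos(-0.8071)=2.5100;  θ3=γ+ψ≈1.0472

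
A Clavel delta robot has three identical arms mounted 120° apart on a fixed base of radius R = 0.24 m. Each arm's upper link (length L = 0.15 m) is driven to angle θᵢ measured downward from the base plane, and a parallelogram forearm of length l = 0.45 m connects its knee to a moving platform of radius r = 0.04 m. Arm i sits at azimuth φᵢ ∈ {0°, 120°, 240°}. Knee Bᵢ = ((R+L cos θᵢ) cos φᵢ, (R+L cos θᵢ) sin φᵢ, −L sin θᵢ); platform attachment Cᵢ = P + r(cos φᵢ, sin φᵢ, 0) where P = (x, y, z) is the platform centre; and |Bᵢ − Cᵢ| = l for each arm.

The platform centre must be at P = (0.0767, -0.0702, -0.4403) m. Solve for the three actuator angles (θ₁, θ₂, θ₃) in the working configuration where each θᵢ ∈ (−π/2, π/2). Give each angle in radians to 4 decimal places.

θ₁ = 0.5235, θ₂ = 1.3088, θ₃ = 0.7851

rotate P by −φ1: (0.0767, -0.0702, -0.4403)
  A cos θ + B sin θ = C:  0.1233·cos θ + -0.4403·sin θ = -0.1133
  γ=atan2(-0.4403,0.1233)=-1.2978;  ψ=arccos(-0.2478)=1.8212;  θ1=γ+ψ≈0.5235
arm 2 (φ=120.0°): x'=-0.0991, y'=-0.0313
  A cos θ + B sin θ = C:  0.2991·cos θ + -0.4403·sin θ = -0.3478
  γ=atan2(-0.4403,0.2991)=-0.9740;  ψ=arccos(-0.6533)=2.2828;  θ2=γ+ψ≈1.3088
rotate P by −φ3: (0.0224, 0.1015, -0.4403)
  A cos θ + B sin θ = C:  0.1776·cos θ + -0.4403·sin θ = -0.1857
  γ=atan2(-0.4403,0.1776)=-1.1875;  ψ=arccos(-0.3911)=1.9726;  θ3=γ+ψ≈0.7851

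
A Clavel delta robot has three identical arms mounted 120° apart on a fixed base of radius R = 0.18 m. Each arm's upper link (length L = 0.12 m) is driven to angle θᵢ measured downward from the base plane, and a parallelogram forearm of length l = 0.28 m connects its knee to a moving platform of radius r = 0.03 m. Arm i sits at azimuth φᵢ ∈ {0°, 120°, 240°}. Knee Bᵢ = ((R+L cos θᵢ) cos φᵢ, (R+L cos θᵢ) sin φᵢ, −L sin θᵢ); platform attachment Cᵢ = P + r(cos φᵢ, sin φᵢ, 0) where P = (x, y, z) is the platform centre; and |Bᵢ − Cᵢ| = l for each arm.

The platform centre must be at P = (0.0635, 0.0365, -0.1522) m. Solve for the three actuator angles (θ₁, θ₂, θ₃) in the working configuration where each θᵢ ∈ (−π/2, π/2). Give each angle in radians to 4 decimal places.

arm 1 (φ=0.0°): x'=0.0635, y'=0.0365
  A cos θ + B sin θ = C:  0.0865·cos θ + -0.1522·sin θ = 0.1334
  θ1 = atan2(B,A) + arccos(C/0.1751) = -0.3498
rotate P by −φ2: (-0.0001, -0.0732, -0.1522)
  A cos θ + B sin θ = C:  0.1501·cos θ + -0.1522·sin θ = 0.0539
  θ2 = atan2(B,A) + arccos(C/0.2138) = 0.5239
φ3=240.0° → target in arm frame (-0.0634, 0.0367)
  A cos θ + B sin θ = C:  0.2134·cos θ + -0.1522·sin θ = -0.0252
  γ=atan2(-0.1522,0.2134)=-0.6196;  ψ=arccos(-0.0960)=1.6669;  θ3=γ+ψ≈1.0473

θ₁ = -0.3498, θ₂ = 0.5239, θ₃ = 1.0473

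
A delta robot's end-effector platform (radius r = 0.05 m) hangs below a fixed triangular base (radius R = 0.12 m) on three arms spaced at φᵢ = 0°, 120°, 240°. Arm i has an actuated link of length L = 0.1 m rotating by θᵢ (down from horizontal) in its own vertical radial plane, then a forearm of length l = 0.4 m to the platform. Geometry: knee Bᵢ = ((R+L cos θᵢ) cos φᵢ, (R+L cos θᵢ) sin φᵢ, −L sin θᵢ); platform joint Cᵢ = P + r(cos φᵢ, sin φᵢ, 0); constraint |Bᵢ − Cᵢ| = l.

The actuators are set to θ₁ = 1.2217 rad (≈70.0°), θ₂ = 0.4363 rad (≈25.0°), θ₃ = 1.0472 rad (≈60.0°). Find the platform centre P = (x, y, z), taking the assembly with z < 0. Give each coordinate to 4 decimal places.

(-0.0802, 0.0850, -0.4386)

φ1=0.0°: virtual centre (0.1042, 0.0000, -0.0940), radius l
φ2=120.0°: virtual centre (-0.0803, 0.1391, -0.0423), radius l
arm 3 at φ=240.0°: ρ3 = 0.1200;  centre 3 = (-0.0600, -0.1039, -0.0866)
eliminate P² terms by subtracting sphere 1 from 2 and 3
[-0.3690 0.2782 0.1034]·P = 0.0079;  [-0.3284 -0.2078 0.0147]·P = 0.0022
det = 0.1681;  x = -0.0134+0.1523z,  y = 0.0106+-0.1697z
quadratic in z: (1.0520)z²+(0.1485)z+(-0.1372)=0, √Δ=0.7743 → z ∈ {-0.4386, 0.2974}; z = -0.4386 (taking z<0)
x = -0.0802, y = 0.0850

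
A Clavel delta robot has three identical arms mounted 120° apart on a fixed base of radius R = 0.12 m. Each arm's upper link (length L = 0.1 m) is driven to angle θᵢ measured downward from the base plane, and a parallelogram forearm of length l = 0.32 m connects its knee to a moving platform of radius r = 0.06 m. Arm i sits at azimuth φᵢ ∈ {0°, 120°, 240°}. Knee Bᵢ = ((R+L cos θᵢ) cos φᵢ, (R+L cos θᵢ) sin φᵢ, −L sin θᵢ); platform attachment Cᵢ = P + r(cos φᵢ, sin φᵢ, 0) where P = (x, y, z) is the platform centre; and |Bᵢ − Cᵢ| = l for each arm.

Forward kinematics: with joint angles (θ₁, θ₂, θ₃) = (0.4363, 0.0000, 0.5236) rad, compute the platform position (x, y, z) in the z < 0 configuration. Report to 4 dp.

(-0.0223, 0.0599, -0.3048)

φ1=0.0°: virtual centre (0.1506, 0.0000, -0.0423), radius l
arm 2 at φ=120.0°: (R−r)+L cos θ2 = 0.1600;  S2 = (-0.0800, 0.1386, 0.0000)
φ3=240.0°: virtual centre (-0.0733, -0.1270, -0.0500), radius l
eliminate P² terms by subtracting sphere 1 from 2 and 3
[-0.4613 0.2771 0.0845]·P = 0.0011;  [-0.4479 -0.2539 -0.0155]·P = -0.0005
det = 0.2412;  x = -0.0006+0.0712z,  y = 0.0030+-0.1865z
sphere 1 gives Az²+Bz+C=0 with A=1.0399, B=0.0619, C=-0.0777;  B²−4AC=0.3271;  roots -0.3048, 0.2453;  negative root z = -0.3048
x = -0.0223, y = 0.0599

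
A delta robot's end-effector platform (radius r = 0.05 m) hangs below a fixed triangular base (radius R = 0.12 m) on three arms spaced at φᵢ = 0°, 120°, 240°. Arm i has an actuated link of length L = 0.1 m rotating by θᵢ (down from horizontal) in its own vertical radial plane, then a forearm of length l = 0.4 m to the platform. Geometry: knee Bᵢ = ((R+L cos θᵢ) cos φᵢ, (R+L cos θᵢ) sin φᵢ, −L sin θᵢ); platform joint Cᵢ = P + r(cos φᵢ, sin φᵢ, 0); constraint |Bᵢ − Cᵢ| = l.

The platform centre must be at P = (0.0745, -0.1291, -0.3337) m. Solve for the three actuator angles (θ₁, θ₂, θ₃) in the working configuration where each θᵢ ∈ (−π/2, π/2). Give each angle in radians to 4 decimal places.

rotate P by −φ1: (0.0745, -0.1291, -0.3337)
  A cos θ + B sin θ = C:  -0.0045·cos θ + -0.3337·sin θ = 0.1098
  θ1 = atan2(B,A) + arccos(C/0.3337) = -0.3487
arm 2 (φ=120.0°): x'=-0.1491, y'=0.0000
  e−x'=0.2191;  (l²−L²−(e−x')²−y'²−z²)/2L = -0.0467
  θ2 = atan2(B,A) + arccos(C/0.3992) = 0.6982
φ3=240.0° → target in arm frame (0.0746, 0.1291)
  A=-0.0046, B=-0.3337, C=(l²−L²−A²−y'²−z²)/(2L)=0.1098
  θ3 = atan2(B,A) + arccos(C/0.3337) = -0.3490

θ₁ = -0.3487, θ₂ = 0.6982, θ₃ = -0.3490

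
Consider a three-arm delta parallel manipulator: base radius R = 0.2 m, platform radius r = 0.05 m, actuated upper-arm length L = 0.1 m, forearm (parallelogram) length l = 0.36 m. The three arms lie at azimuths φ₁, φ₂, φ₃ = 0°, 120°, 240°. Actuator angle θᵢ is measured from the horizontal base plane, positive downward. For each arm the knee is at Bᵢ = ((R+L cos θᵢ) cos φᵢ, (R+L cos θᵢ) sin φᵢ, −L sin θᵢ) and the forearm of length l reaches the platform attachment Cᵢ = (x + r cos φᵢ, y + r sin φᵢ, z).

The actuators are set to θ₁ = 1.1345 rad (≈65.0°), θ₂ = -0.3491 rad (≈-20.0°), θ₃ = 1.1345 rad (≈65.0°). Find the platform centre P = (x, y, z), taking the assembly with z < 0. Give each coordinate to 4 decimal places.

O1 = (0.1923·cos0.0°, 0.1923·sin0.0°, -0.0906) = (0.1923, 0.0000, -0.0906)
φ2=120.0°: virtual centre (-0.1220, 0.2113, 0.0342), radius l
O3 = (0.1923·cos240.0°, 0.1923·sin240.0°, -0.0906) = (-0.0961, -0.1665, -0.0906)
subtract pairs → two planes through P
[-0.6285 0.4226 0.2497]·P = 0.0155;  [-0.5768 -0.3330 0.0000]·P = 0.0000
det = 0.4530;  x = -0.0114+0.1835z,  y = 0.0198+-0.3179z
into |P−O₁|² = l²: 1.1347z² + 0.0940z + -0.0795 = 0;  Δ = 0.3698;  z = -0.3093 or 0.2265 → z<0 root = -0.3093
x = -0.0682, y = 0.1181

(-0.0682, 0.1181, -0.3093)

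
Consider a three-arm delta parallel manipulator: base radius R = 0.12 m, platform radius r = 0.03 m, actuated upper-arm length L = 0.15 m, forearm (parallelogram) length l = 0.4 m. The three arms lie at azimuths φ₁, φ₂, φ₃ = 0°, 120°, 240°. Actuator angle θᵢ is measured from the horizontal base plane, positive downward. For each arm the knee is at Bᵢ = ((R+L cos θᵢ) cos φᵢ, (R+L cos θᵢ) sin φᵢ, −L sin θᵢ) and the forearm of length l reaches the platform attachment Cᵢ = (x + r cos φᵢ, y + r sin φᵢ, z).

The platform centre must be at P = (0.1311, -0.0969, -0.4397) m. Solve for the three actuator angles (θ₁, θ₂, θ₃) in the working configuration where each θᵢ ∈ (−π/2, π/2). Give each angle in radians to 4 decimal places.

arm 1 (φ=0.0°): x'=0.1311, y'=-0.0969
  A cos θ + B sin θ = C:  -0.0411·cos θ + -0.4397·sin θ = -0.2230
  √(A²+B²)=0.4416;  θ1 = -1.6640+2.1003 ≈ 0.4363
φ2=120.0° → target in arm frame (-0.1495, -0.0651)
  A=0.2395, B=-0.4397, C=(l²−L²−A²−y'²−z²)/(2L)=-0.3914
  θ2 = atan2(B,A) + arccos(C/0.5007) = 1.3961
arm 3 (φ=240.0°): x'=0.0184, y'=0.1620
  A=0.0716, B=-0.4397, C=(l²−L²−A²−y'²−z²)/(2L)=-0.2907
  θ3 = atan2(B,A) + arccos(C/0.4455) = 0.8724

θ₁ = 0.4363, θ₂ = 1.3961, θ₃ = 0.8724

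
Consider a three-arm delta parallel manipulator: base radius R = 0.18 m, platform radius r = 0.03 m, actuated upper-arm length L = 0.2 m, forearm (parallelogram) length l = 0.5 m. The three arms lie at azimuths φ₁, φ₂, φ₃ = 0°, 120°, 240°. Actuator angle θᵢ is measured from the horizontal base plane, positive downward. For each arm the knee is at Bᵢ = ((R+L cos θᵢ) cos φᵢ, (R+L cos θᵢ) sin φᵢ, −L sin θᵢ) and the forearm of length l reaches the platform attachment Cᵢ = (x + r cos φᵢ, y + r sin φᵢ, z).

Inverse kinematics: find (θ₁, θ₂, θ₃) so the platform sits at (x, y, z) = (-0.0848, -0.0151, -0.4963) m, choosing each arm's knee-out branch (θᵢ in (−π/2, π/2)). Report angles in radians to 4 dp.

φ1=0.0° → target in arm frame (-0.0848, -0.0151)
  A cos θ + B sin θ = C:  0.2348·cos θ + -0.4963·sin θ = -0.2292
  √(A²+B²)=0.5490;  θ1 = -1.1289+2.0014 ≈ 0.8725
φ2=120.0° → target in arm frame (0.0293, 0.0810)
  A cos θ + B sin θ = C:  0.1207·cos θ + -0.4963·sin θ = -0.1436
  √(A²+B²)=0.5108;  θ2 = -1.3323+1.8558 ≈ 0.5235
φ3=240.0° → target in arm frame (0.0555, -0.0659)
  A cos θ + B sin θ = C:  0.0945·cos θ + -0.4963·sin θ = -0.1240
  γ=atan2(-0.4963,0.0945)=-1.3826;  ψ=arccos(-0.2454)=1.8187;  θ3=γ+ψ≈0.4361

θ₁ = 0.8725, θ₂ = 0.5235, θ₃ = 0.4361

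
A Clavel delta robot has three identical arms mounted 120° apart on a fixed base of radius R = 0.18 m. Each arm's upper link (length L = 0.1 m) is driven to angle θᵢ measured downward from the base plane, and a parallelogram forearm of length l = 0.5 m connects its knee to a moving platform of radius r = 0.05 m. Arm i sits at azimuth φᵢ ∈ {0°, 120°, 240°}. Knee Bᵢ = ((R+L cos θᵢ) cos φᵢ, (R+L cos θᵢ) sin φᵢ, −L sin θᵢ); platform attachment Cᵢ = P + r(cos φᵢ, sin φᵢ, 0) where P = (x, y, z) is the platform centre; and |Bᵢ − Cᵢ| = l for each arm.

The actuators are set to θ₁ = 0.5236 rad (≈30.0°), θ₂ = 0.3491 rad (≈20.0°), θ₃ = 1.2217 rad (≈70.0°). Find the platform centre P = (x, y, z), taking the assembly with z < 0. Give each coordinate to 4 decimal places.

φ1=0.0°: virtual centre (0.2166, 0.0000, -0.0500), radius l
φ2=120.0°: virtual centre (-0.1120, 0.1940, -0.0342), radius l
φ3=240.0°: virtual centre (-0.0821, -0.1422, -0.0940), radius l
eliminate P² terms by subtracting sphere 1 from 2 and 3
linear system: -0.6572x+0.3879y = 0.0019−0.0316z; -0.5974x+-0.2844y = -0.0136−-0.0879z
det = 0.4187;  x = 0.0113+-0.0600z,  y = 0.0241+-0.1831z
sphere 1 gives Az²+Bz+C=0 with A=1.0371, B=0.1158, C=-0.2048;  B²−4AC=0.8629;  roots -0.5037, 0.3920;  negative root z = -0.5037
x = 0.0416, y = 0.1163

(0.0416, 0.1163, -0.5037)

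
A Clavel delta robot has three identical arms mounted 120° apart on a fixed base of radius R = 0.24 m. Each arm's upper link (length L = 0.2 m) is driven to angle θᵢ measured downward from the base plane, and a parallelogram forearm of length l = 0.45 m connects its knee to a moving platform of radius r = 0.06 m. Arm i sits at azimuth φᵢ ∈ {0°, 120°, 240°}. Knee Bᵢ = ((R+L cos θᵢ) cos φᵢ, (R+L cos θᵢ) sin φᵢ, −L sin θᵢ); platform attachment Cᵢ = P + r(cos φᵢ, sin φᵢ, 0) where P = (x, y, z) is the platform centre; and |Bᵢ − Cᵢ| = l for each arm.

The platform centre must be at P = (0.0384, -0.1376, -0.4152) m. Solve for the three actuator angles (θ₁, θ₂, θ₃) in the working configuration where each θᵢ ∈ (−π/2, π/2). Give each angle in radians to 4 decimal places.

θ₁ = 0.6109, θ₂ = 1.2217, θ₃ = 0.3490

arm 1 (φ=0.0°): x'=0.0384, y'=-0.1376
  A cos θ + B sin θ = C:  0.1416·cos θ + -0.4152·sin θ = -0.1222
  θ1 = atan2(B,A) + arccos(C/0.4387) = 0.6109
arm 2 (φ=120.0°): x'=-0.1384, y'=0.0355
  A cos θ + B sin θ = C:  0.3184·cos θ + -0.4152·sin θ = -0.2813
  γ=atan2(-0.4152,0.3184)=-0.9166;  ψ=arccos(-0.5376)=2.1384;  θ2=γ+ψ≈1.2217
arm 3 (φ=240.0°): x'=0.1000, y'=0.1021
  A=0.0800, B=-0.4152, C=(l²−L²−A²−y'²−z²)/(2L)=-0.0668
  γ=atan2(-0.4152,0.0800)=-1.3804;  ψ=arccos(-0.1579)=1.7294;  θ3=γ+ψ≈0.3490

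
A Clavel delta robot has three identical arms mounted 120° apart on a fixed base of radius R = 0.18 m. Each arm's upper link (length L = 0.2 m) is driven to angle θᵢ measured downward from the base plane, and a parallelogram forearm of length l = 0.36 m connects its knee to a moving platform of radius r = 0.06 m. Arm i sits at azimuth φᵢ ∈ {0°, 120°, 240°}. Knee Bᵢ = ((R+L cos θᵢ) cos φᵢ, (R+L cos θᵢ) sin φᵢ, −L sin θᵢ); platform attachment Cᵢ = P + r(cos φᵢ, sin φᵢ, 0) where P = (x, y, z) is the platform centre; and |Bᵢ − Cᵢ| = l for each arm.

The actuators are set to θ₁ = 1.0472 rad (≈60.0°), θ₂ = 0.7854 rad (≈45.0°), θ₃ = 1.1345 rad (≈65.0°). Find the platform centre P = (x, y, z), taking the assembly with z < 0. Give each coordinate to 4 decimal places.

(-0.0158, 0.0591, -0.4388)

arm 1 at φ=0.0°: ρ1 = 0.2200;  centre 1 = (0.2200, 0.0000, -0.1732)
arm 2 at φ=120.0°: ρ2 = 0.2614;  centre 2 = (-0.1307, 0.2264, -0.1414)
arm 3 at φ=240.0°: ρ3 = 0.2045;  centre 3 = (-0.1023, -0.1771, -0.1813)
|centre ₂|²−|centre ₁|² = 0.0099;  |centre ₃|²−|centre ₁|² = -0.0037
linear system: -0.7014x+0.4528y = 0.0099−0.0636z; -0.6445x+-0.3542y = -0.0037−-0.0161z
Cramer: x(z) = -0.0034+0.0282z;  y(z) = 0.0167-0.0968z
sphere 1 gives Az²+Bz+C=0 with A=1.0102, B=0.3306, C=-0.0494;  B²−4AC=0.3090;  roots -0.4388, 0.1115;  negative root z = -0.4388
x = -0.0158, y = 0.0591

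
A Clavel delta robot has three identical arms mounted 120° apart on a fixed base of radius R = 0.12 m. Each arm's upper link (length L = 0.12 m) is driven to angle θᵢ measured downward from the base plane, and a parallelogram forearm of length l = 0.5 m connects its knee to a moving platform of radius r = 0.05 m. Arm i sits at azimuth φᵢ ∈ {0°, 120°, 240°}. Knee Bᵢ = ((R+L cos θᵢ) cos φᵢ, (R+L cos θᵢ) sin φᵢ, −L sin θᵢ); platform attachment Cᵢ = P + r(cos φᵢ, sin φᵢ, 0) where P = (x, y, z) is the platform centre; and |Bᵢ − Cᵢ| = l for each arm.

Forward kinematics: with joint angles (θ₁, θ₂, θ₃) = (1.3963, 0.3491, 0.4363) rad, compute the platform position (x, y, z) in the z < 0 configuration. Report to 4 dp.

centre 1 = (0.0908·cos0.0°, 0.0908·sin0.0°, -0.1182) = (0.0908, 0.0000, -0.1182)
centre 2 = (0.1828·cos120.0°, 0.1828·sin120.0°, -0.0410) = (-0.0914, 0.1583, -0.0410)
centre 3 = (0.1788·cos240.0°, 0.1788·sin240.0°, -0.0507) = (-0.0894, -0.1548, -0.0507)
|centre ₂|²−|centre ₁|² = 0.0129;  |centre ₃|²−|centre ₁|² = 0.0123
plane₁₂: -0.3644x+0.3166y+0.1543z = 0.0129
det = 0.2269;  x = -0.0347+0.3987z,  y = 0.0007+-0.0283z
quadratic in z: (1.1598)z²+(0.1362)z+(-0.2203)=0, √Δ=1.0200 → z ∈ {-0.4985, 0.3810}; z = -0.4985 (taking z<0)
x = -0.2335, y = 0.0148

(-0.2335, 0.0148, -0.4985)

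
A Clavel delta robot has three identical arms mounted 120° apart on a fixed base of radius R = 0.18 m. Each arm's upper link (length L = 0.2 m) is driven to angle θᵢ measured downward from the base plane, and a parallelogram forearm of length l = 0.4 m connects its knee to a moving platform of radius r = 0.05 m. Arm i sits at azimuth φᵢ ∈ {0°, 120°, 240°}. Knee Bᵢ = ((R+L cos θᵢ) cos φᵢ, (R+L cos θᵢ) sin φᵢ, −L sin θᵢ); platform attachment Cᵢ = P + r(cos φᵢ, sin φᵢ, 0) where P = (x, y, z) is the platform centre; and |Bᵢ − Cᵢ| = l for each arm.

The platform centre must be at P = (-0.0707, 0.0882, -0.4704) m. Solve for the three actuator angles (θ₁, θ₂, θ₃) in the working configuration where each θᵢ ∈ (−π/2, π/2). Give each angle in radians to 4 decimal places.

φ1=0.0° → target in arm frame (-0.0707, 0.0882)
  A cos θ + B sin θ = C:  0.2007·cos θ + -0.4704·sin θ = -0.3733
  θ1 = atan2(B,A) + arccos(C/0.5114) = 1.2216
rotate P by −φ2: (0.1117, 0.0171, -0.4704)
  A=0.0183, B=-0.4704, C=(l²−L²−A²−y'²−z²)/(2L)=-0.2548
  θ2 = atan2(B,A) + arccos(C/0.4708) = 0.6106
φ3=240.0° → target in arm frame (-0.0410, -0.1053)
  A cos θ + B sin θ = C:  0.1710·cos θ + -0.4704·sin θ = -0.3541
  θ3 = atan2(B,A) + arccos(C/0.5005) = 1.1345

θ₁ = 1.2216, θ₂ = 0.6106, θ₃ = 1.1345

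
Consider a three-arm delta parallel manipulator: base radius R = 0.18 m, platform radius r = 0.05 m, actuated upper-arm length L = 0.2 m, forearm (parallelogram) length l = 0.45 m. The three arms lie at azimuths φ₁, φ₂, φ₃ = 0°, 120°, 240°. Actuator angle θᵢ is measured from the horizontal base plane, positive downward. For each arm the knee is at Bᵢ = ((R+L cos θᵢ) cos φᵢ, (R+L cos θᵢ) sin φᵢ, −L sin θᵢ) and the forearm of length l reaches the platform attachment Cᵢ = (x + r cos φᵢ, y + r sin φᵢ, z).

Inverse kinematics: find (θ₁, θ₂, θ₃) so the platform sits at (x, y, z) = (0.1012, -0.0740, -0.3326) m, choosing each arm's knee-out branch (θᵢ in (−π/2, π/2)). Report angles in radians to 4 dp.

θ₁ = -0.2619, θ₂ = 0.6982, θ₃ = 0.1747

rotate P by −φ1: (0.1012, -0.0740, -0.3326)
  A cos θ + B sin θ = C:  0.0288·cos θ + -0.3326·sin θ = 0.1139
  γ=atan2(-0.3326,0.0288)=-1.4844;  ψ=arccos(0.3413)=1.2225;  θ1=γ+ψ≈-0.2619
rotate P by −φ2: (-0.1147, -0.0506, -0.3326)
  A=0.2447, B=-0.3326, C=(l²−L²−A²−y'²−z²)/(2L)=-0.0264
  θ2 = atan2(B,A) + arccos(C/0.4129) = 0.6982
rotate P by −φ3: (0.0135, 0.1246, -0.3326)
  A=0.1165, B=-0.3326, C=(l²−L²−A²−y'²−z²)/(2L)=0.0569
  θ3 = atan2(B,A) + arccos(C/0.3524) = 0.1747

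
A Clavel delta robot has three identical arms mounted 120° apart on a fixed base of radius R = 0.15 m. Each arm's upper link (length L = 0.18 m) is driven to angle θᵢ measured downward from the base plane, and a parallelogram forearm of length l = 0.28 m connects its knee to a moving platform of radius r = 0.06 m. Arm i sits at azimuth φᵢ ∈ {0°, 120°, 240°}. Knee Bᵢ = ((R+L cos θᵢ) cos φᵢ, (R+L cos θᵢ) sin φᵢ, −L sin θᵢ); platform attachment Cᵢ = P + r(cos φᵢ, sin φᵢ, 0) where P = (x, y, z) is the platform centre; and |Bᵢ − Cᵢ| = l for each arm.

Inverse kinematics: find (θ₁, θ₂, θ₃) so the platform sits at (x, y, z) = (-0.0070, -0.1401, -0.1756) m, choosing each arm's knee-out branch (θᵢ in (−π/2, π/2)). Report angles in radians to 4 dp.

φ1=0.0° → target in arm frame (-0.0070, -0.1401)
  A cos θ + B sin θ = C:  0.0970·cos θ + -0.1756·sin θ = -0.0385
  γ=atan2(-0.1756,0.0970)=-1.0661;  ψ=arccos(-0.1921)=1.7641;  θ1=γ+ψ≈0.6980
arm 2 (φ=120.0°): x'=-0.1178, y'=0.0761
  A=0.2078, B=-0.1756, C=(l²−L²−A²−y'²−z²)/(2L)=-0.0939
  θ2 = atan2(B,A) + arccos(C/0.2721) = 1.2218
rotate P by −φ3: (0.1248, 0.0640, -0.1756)
  A=-0.0348, B=-0.1756, C=(l²−L²−A²−y'²−z²)/(2L)=0.0274
  γ=atan2(-0.1756,-0.0348)=-1.7666;  ψ=arccos(0.1529)=1.4172;  θ3=γ+ψ≈-0.3494

θ₁ = 0.6980, θ₂ = 1.2218, θ₃ = -0.3494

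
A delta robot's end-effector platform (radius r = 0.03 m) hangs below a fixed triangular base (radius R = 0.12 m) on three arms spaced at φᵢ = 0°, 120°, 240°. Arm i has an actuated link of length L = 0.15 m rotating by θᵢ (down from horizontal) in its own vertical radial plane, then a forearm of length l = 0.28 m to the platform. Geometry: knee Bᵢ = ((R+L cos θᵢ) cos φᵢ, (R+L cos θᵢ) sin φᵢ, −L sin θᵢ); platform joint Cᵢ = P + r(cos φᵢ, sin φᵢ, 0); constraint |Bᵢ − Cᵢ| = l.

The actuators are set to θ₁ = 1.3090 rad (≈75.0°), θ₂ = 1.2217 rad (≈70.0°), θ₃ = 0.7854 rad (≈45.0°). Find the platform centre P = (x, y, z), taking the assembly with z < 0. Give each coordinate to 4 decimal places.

φ1=0.0°: virtual centre (0.1288, 0.0000, -0.1449), radius l
centre 2 = (0.1413·cos120.0°, 0.1413·sin120.0°, -0.1410) = (-0.0707, 0.1224, -0.1410)
centre 3 = (0.1961·cos240.0°, 0.1961·sin240.0°, -0.1061) = (-0.0980, -0.1698, -0.1061)
subtract pairs → two planes through P
linear system: -0.3990x+0.2448y = 0.0022−0.0079z; -0.4537x+-0.3396y = 0.0121−0.0776z
det = 0.2465;  x = -0.0151+0.0879z,  y = -0.0155+0.1112z
into |P−centre ₁|² = l²: 1.0201z² + 0.2610z + -0.0365 = 0;  Δ = 0.2169;  z = -0.3562 or 0.1003 → z<0 root = -0.3562
x = -0.0464, y = -0.0550

(-0.0464, -0.0550, -0.3562)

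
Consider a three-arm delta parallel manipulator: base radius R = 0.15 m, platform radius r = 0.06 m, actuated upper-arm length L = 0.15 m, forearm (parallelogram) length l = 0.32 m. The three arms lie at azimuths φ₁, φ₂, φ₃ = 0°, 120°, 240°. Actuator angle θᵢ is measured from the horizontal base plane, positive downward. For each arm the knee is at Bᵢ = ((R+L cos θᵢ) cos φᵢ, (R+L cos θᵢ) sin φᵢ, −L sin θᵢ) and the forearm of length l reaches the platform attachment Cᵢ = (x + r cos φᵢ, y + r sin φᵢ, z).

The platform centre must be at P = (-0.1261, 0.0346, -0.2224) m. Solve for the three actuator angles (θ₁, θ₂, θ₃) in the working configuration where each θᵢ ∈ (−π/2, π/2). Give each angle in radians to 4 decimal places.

φ1=0.0° → target in arm frame (-0.1261, 0.0346)
  A=0.2161, B=-0.2224, C=(l²−L²−A²−y'²−z²)/(2L)=-0.0582
  θ1 = atan2(B,A) + arccos(C/0.3101) = 0.9598
rotate P by −φ2: (0.0930, 0.0919, -0.2224)
  A cos θ + B sin θ = C:  -0.0030·cos θ + -0.2224·sin θ = 0.0733
  √(A²+B²)=0.2224;  θ2 = -1.5843+1.2351 ≈ -0.3493
rotate P by −φ3: (0.0331, -0.1265, -0.2224)
  e−x'=0.0569;  (l²−L²−(e−x')²−y'²−z²)/2L = 0.0373
  √(A²+B²)=0.2296;  θ3 = -1.3203+1.4075 ≈ 0.0873

θ₁ = 0.9598, θ₂ = -0.3493, θ₃ = 0.0873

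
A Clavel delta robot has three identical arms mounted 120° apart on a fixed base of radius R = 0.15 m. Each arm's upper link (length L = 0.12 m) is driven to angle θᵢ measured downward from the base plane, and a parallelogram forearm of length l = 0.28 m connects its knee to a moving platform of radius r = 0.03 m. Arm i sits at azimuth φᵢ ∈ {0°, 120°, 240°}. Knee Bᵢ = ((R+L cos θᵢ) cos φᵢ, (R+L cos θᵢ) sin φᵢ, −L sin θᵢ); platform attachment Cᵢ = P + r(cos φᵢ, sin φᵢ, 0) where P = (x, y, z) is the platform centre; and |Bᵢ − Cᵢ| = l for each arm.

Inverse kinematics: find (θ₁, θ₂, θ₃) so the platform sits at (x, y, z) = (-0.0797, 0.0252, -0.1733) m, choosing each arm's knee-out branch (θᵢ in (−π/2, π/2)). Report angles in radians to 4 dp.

arm 1 (φ=0.0°): x'=-0.0797, y'=0.0252
  A=0.1997, B=-0.1733, C=(l²−L²−A²−y'²−z²)/(2L)=-0.0273
  θ1 = atan2(B,A) + arccos(C/0.2644) = 0.9594
rotate P by −φ2: (0.0617, 0.0564, -0.1733)
  A=0.0583, B=-0.1733, C=(l²−L²−A²−y'²−z²)/(2L)=0.1141
  √(A²+B²)=0.1829;  θ2 = -1.2461+0.8970 ≈ -0.3491
rotate P by −φ3: (0.0180, -0.0816, -0.1733)
  A cos θ + B sin θ = C:  0.1020·cos θ + -0.1733·sin θ = 0.0704
  γ=atan2(-0.1733,0.1020)=-1.0389;  ψ=arccos(0.3503)=1.2129;  θ3=γ+ψ≈0.1739

θ₁ = 0.9594, θ₂ = -0.3491, θ₃ = 0.1739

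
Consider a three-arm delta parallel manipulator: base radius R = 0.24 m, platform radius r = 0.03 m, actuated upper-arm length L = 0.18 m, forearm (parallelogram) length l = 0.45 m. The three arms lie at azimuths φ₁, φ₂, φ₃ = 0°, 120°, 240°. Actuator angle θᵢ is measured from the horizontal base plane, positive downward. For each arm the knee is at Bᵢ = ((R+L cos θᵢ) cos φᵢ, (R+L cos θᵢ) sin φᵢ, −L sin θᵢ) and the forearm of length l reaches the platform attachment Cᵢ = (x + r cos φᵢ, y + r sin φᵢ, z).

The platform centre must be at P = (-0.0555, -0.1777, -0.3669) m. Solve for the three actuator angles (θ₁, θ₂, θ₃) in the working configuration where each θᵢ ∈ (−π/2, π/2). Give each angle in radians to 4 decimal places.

φ1=0.0° → target in arm frame (-0.0555, -0.1777)
  A=0.2655, B=-0.3669, C=(l²−L²−A²−y'²−z²)/(2L)=-0.1850
  θ1 = atan2(B,A) + arccos(C/0.4529) = 1.0471
φ2=120.0° → target in arm frame (-0.1261, 0.1369)
  e−x'=0.3361;  (l²−L²−(e−x')²−y'²−z²)/2L = -0.2674
  θ2 = atan2(B,A) + arccos(C/0.4976) = 1.3089
φ3=240.0° → target in arm frame (0.1816, 0.0408)
  e−x'=0.0284;  (l²−L²−(e−x')²−y'²−z²)/2L = 0.0917
  √(A²+B²)=0.3680;  θ3 = -1.4937+1.3189 ≈ -0.1747

θ₁ = 1.0471, θ₂ = 1.3089, θ₃ = -0.1747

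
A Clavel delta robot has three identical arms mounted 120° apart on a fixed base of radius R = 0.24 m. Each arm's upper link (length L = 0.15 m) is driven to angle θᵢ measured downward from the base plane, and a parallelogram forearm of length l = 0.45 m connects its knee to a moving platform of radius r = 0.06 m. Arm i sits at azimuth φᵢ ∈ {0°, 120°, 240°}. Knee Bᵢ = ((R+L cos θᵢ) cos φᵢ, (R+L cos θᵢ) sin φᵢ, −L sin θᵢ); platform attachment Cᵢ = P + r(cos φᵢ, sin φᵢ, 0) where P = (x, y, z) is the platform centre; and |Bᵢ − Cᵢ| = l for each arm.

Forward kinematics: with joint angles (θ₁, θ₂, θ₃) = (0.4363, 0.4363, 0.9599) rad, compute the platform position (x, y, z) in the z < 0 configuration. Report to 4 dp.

centre 1 = (0.3159·cos0.0°, 0.3159·sin0.0°, -0.0634) = (0.3159, 0.0000, -0.0634)
arm 2 at φ=120.0°: (R−r)+L cos θ2 = 0.3159;  centre 2 = (-0.1580, 0.2736, -0.0634)
centre 3 = (0.2660·cos240.0°, 0.2660·sin240.0°, -0.1229) = (-0.1330, -0.2304, -0.1229)
|centre ₂|²−|centre ₁|² = 0.0000;  |centre ₃|²−|centre ₁|² = -0.0180
linear system: -0.9478x+0.5472y = 0.0000−0.0000z; -0.8979x+-0.4608y = -0.0180−-0.1190z
Cramer: x(z) = 0.0106-0.0701z;  y(z) = 0.0183-0.1215z
quadratic in z: (1.0197)z²+(0.1652)z+(-0.1049)=0, √Δ=0.6746 → z ∈ {-0.4118, 0.2498}; z = -0.4118 (taking z<0)
x = 0.0395, y = 0.0684

(0.0395, 0.0684, -0.4118)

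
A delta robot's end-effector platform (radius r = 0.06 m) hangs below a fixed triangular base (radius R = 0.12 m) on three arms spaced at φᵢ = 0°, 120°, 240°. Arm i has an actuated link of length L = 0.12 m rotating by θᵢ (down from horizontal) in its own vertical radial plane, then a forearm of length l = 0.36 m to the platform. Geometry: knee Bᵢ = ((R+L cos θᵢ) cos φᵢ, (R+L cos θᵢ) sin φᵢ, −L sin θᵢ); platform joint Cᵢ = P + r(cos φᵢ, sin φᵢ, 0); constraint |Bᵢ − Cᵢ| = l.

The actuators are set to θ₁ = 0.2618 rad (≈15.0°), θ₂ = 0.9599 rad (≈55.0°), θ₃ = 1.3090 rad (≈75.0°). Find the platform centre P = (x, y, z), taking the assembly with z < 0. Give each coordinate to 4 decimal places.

(0.1482, 0.0622, -0.3846)

arm 1 at φ=0.0°: e+L cos θ1 = 0.1759;  O1 = (0.1759, 0.0000, -0.0311)
O2 = (0.1288·cos120.0°, 0.1288·sin120.0°, -0.0983) = (-0.0644, 0.1116, -0.0983)
O3 = (0.0911·cos240.0°, 0.0911·sin240.0°, -0.1159) = (-0.0455, -0.0789, -0.1159)
subtract pairs → two planes through P
plane₁₂: -0.4807x+0.2231y+-0.1345z = -0.0056
Cramer: x(z) = 0.0181-0.3383z;  y(z) = 0.0137-0.1261z
quadratic in z: (1.1303)z²+(0.1654)z+(-0.1035)=0, √Δ=0.7039 → z ∈ {-0.3846, 0.2382}; z = -0.3846 (taking z<0)
x = 0.1482, y = 0.0622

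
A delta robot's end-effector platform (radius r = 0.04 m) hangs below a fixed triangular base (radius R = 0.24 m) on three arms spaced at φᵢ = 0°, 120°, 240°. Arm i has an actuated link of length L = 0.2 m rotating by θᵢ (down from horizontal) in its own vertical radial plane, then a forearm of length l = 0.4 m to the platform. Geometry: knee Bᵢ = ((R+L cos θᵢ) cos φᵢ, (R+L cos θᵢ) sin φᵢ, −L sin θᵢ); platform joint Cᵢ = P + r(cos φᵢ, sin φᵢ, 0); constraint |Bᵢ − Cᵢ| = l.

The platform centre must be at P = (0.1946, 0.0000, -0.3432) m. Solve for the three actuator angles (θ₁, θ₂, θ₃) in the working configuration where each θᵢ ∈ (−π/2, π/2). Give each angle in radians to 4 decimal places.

φ1=0.0° → target in arm frame (0.1946, 0.0000)
  A=0.0054, B=-0.3432, C=(l²−L²−A²−y'²−z²)/(2L)=0.0055
  θ1 = atan2(B,A) + arccos(C/0.3432) = -0.0002
rotate P by −φ2: (-0.0973, -0.1685, -0.3432)
  A=0.2973, B=-0.3432, C=(l²−L²−A²−y'²−z²)/(2L)=-0.2864
  √(A²+B²)=0.4541;  θ2 = -0.8569+2.2534 ≈ 1.3965
rotate P by −φ3: (-0.0973, 0.1685, -0.3432)
  e−x'=0.2973;  (l²−L²−(e−x')²−y'²−z²)/2L = -0.2864
  θ3 = atan2(B,A) + arccos(C/0.4541) = 1.3965

θ₁ = -0.0002, θ₂ = 1.3965, θ₃ = 1.3965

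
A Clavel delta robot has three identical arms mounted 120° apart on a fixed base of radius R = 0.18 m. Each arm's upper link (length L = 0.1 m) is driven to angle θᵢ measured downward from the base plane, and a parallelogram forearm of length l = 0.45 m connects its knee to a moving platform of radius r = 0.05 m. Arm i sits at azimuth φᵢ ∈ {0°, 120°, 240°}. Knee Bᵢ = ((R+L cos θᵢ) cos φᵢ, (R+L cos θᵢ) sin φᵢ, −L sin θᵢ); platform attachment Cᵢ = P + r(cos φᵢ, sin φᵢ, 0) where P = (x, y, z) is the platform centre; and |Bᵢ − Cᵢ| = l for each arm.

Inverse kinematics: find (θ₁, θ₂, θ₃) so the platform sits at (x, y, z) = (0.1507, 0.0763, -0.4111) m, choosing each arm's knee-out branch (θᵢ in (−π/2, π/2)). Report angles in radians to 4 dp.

θ₁ = -0.2614, θ₂ = 0.6109, θ₃ = 1.2219

rotate P by −φ1: (0.1507, 0.0763, -0.4111)
  A=-0.0207, B=-0.4111, C=(l²−L²−A²−y'²−z²)/(2L)=0.0862
  γ=atan2(-0.4111,-0.0207)=-1.6211;  ψ=arccos(0.2095)=1.3597;  θ1=γ+ψ≈-0.2614
rotate P by −φ2: (-0.0093, -0.1687, -0.4111)
  A=0.1393, B=-0.4111, C=(l²−L²−A²−y'²−z²)/(2L)=-0.1217
  θ2 = atan2(B,A) + arccos(C/0.4341) = 0.6109
arm 3 (φ=240.0°): x'=-0.1414, y'=0.0924
  A cos θ + B sin θ = C:  0.2714·cos θ + -0.4111·sin θ = -0.2935
  √(A²+B²)=0.4926;  θ3 = -0.9873+2.2091 ≈ 1.2219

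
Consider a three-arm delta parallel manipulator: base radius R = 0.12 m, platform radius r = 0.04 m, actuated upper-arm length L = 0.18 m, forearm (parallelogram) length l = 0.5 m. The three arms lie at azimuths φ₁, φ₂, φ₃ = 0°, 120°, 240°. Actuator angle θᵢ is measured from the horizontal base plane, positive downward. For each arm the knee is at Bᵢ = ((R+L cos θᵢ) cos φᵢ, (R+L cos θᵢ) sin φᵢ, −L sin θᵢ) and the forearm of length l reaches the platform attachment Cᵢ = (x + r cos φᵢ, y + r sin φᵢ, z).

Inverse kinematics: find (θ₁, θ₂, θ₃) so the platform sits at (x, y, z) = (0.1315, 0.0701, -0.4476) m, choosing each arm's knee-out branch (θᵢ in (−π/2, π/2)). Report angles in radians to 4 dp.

θ₁ = -0.1743, θ₂ = 0.2620, θ₃ = 0.6111

arm 1 (φ=0.0°): x'=0.1315, y'=0.0701
  A=-0.0515, B=-0.4476, C=(l²−L²−A²−y'²−z²)/(2L)=0.0269
  γ=atan2(-0.4476,-0.0515)=-1.6854;  ψ=arccos(0.0597)=1.5110;  θ1=γ+ψ≈-0.1743
arm 2 (φ=120.0°): x'=-0.0050, y'=-0.1489
  A cos θ + B sin θ = C:  0.0850·cos θ + -0.4476·sin θ = -0.0338
  θ2 = atan2(B,A) + arccos(C/0.4556) = 0.2620
φ3=240.0° → target in arm frame (-0.1265, 0.0788)
  e−x'=0.2065;  (l²−L²−(e−x')²−y'²−z²)/2L = -0.0877
  √(A²+B²)=0.4929;  θ3 = -1.1386+1.7497 ≈ 0.6111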